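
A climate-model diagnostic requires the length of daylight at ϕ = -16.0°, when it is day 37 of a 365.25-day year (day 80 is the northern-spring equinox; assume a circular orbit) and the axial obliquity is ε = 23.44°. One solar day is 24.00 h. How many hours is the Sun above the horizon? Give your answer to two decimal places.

12.61 h

Solar longitude: L_s = 360° × (37 − 80)/365.25 = -42.382°, i.e. -42.382° + 360° = 317.618°.
sin δ = sin 23.44° × sin 317.618° = -0.26814, so δ = -15.553°.
cos h₀ = −tan ϕ · tan δ = −tan(-16.0°) × tan(-15.553°) = -0.0798, so h₀ = 1.6507 rad = 94.58°.
Daylight = 2h₀/(2π) × 24.00 h = (1.6507/π) × 24.00 = 12.61 h.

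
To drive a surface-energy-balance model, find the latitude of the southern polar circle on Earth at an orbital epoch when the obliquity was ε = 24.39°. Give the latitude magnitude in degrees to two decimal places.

65.61°

The polar circle is the lowest latitude that experiences at least one full rotation of continuous darkness at the northern-summer solstice; it lies at |ϕ| = 90° − ε = 90° − 24.39° = 65.61°.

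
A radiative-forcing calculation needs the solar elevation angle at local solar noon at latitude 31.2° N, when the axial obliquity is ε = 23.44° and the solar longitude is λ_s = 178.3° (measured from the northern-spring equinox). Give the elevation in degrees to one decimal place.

Solar declination: sin δ = sin ε · sin λ_s = sin 23.44° × sin 178.3° = 0.01180, so δ = +0.676°.
At local noon the hour angle is zero, so the zenith angle equals |φ − δ| = |+31.2° − (+0.676°)| = 30.524°.
Elevation = 90° − 30.524° = 59.5°.

59.5°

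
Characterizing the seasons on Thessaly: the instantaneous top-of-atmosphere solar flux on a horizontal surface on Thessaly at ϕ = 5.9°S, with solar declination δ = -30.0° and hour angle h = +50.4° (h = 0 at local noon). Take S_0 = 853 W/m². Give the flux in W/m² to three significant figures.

cos θ_z = sin ϕ sin δ + cos ϕ cos δ cos h = 0.051396 + 0.549101 = 0.600497.
Flux = S_0 · cos θ_z = 853 × 0.600497 = 512.2 W/m².

512 W/m²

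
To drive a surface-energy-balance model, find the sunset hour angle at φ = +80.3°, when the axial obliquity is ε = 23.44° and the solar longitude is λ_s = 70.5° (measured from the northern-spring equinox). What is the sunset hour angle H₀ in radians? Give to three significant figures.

Solar declination: sin δ = sin ε · sin λ_s = sin 23.44° × sin 70.5° = 0.37497, so δ = +22.023°.
Sunrise equation: cos H₀ = −tan φ · tan δ = -2.3663 ≤ −1, so the Sun never sets (polar day) and H₀ = π.

H₀ = 3.14 rad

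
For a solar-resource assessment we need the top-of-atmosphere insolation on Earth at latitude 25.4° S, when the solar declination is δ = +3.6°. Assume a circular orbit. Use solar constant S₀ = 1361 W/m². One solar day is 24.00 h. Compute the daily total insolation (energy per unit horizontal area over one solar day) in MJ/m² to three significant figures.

cos H₀ = −tan(-25.4°) tan(+3.600°) = 0.0299, H₀ = 1.5409 rad.
Bracket: H₀ sin φ sin δ + cos φ cos δ sin H₀ = 1.5409×-0.42894×0.06279 + 0.90334×0.99803×0.99955 = -0.041501 + 0.901155 = 0.859654.
Q̄ = (S₀/π) × [bracket] = (1361/π) × 0.859654 = 372.42 W/m².
Daily total = Q̄ × 24.00 h × 3600 s/h = 372.42 × 24.00 × 3600 / 10⁶ = 32.18 MJ/m².

32.2 MJ/m²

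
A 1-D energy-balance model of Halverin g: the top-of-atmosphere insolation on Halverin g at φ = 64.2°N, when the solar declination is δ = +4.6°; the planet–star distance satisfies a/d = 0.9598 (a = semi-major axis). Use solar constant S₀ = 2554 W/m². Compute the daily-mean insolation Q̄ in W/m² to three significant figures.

cos H₀ = −tan(+64.2°) tan(+4.600°) = -0.1664, H₀ = 1.7380 rad.
Bracket: H₀ sin φ sin δ + cos φ cos δ sin H₀ = 1.7380×0.90032×0.08020 + 0.43523×0.99678×0.98605 = 0.125493 + 0.427777 = 0.553270.
Inverse-square distance factor (a/d)² = 0.9598² = 0.921216.
Q̄ = (S₀/π) × 0.921216 × [bracket] = (2554/π) × 0.921216 × 0.553270 = 414.4 W/m².

Q̄ ≈ 414 W/m²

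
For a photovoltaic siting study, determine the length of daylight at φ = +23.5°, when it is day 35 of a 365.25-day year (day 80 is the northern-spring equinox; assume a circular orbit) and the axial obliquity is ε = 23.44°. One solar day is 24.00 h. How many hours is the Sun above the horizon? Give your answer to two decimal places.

11.04 h

Solar longitude: λ_s = 360° × (35 − 80)/365.25 = -44.353°, i.e. -44.353° + 360° = 315.647°.
sin δ = sin 23.44° × sin 315.647° = -0.27809, so δ = -16.146°.
cos H₀ = −tan φ · tan δ = −tan(+23.5°) × tan(-16.146°) = 0.1259, so H₀ = 1.4446 rad = 82.77°.
Daylight = 2H₀/(2π) × 24.00 h = (1.4446/π) × 24.00 = 11.04 h.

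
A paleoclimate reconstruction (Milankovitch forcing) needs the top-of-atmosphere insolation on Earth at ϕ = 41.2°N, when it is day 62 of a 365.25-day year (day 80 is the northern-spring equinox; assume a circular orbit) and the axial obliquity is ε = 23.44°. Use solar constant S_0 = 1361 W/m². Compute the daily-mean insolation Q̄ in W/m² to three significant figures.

Q̄ ≈ 271 W/m²

Solar longitude: L_s = 360° × (62 − 80)/365.25 = -17.741°, i.e. -17.741° + 360° = 342.259°.
sin δ = sin 23.44° × sin 342.259° = -0.12121, so δ = -6.962°.
cos h₀ = −tan(+41.2°) tan(-6.962°) = 0.1069, h₀ = 1.4637 rad.
Bracket: h₀ sin ϕ sin δ + cos ϕ cos δ sin h₀ = 1.4637×0.65869×-0.12121 + 0.75241×0.99263×0.99427 = -0.116862 + 0.742585 = 0.625723.
Q̄ = (S_0/π) × [bracket] = (1361/π) × 0.625723 = 271.1 W/m².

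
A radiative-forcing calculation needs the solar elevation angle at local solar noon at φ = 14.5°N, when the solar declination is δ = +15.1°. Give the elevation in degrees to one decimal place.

89.4°

At local noon the hour angle is zero, so the zenith angle equals |φ − δ| = |+14.5° − (+15.100°)| = 0.600°.
Elevation = 90° − 0.600° = 89.4°.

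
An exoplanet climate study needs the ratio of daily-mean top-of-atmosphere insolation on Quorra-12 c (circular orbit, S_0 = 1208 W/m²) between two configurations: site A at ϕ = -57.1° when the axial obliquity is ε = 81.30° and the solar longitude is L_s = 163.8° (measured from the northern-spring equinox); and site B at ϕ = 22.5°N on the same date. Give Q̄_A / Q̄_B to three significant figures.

Q̄_A / Q̄_B ≈ 0.199

— Configuration A (ϕ=-57.1°):
Solar declination: sin δ = sin ε · sin L_s = sin 81.30° × sin 163.8° = 0.27578, so δ = +16.009°.
cos h₀ = −tan(-57.1°) tan(+16.009°) = 0.4435, h₀ = 1.1113 rad.
Bracket: h₀ sin ϕ sin δ + cos ϕ cos δ sin h₀ = 1.1113×-0.83962×0.27578 + 0.54317×0.96122×0.89628 = -0.257322 + 0.467953 = 0.210631.
Q̄ = (S_0/π) × [bracket] = (1208/π) × 0.210631 = 80.991 W/m².
— Configuration B (ϕ=+22.5°):
cos h₀ = −tan(+22.5°) tan(+16.009°) = -0.1188, h₀ = 1.6899 rad.
Bracket: h₀ sin ϕ sin δ + cos ϕ cos δ sin h₀ = 1.6899×0.38268×0.27578 + 0.92388×0.96122×0.99291 = 0.178344 + 0.881756 = 1.060100.
Q̄ = (S_0/π) × [bracket] = (1208/π) × 1.060100 = 407.63 W/m².
Ratio Q̄_A / Q̄_B = 80.991 / 407.63 = 0.1987.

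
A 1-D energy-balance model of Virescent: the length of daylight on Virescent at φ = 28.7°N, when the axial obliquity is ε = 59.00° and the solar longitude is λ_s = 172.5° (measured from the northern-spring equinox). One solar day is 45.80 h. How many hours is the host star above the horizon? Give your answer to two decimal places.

Solar declination: sin δ = sin ε · sin λ_s = sin 59.00° × sin 172.5° = 0.11188, so δ = +6.424°.
cos H₀ = −tan φ · tan δ = −tan(+28.7°) × tan(+6.424°) = -0.0616, so H₀ = 1.6325 rad = 93.53°.
Daylight = 2H₀/(2π) × 45.80 h = (1.6325/π) × 45.80 = 23.80 h.

23.80 h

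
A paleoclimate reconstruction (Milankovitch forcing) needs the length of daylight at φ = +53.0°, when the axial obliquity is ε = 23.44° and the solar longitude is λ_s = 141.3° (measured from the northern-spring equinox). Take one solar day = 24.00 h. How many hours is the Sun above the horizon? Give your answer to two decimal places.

14.66 h

Solar declination: sin δ = sin ε · sin λ_s = sin 23.44° × sin 141.3° = 0.24871, so δ = +14.401°.
cos H₀ = −tan φ · tan δ = −tan(+53.0°) × tan(+14.401°) = -0.3408, so H₀ = 1.9185 rad = 109.92°.
Daylight = 2H₀/(2π) × 24.00 h = (1.9185/π) × 24.00 = 14.66 h.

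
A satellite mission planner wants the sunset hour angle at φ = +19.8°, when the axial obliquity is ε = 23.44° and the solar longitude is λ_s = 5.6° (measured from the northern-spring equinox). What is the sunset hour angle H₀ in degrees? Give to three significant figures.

Solar declination: sin δ = sin ε · sin λ_s = sin 23.44° × sin 5.6° = 0.03882, so δ = +2.225°.
cos H₀ = −tan φ · tan δ = −tan(+19.8°) × tan(+2.225°) = -0.0140, so H₀ = 1.5848 rad = 90.80°.

H₀ = 90.8°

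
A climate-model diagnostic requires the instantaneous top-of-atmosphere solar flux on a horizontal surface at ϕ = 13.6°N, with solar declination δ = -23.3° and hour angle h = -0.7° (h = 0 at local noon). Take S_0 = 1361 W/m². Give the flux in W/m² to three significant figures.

1.09e+03 W/m²

cos θ_z = sin ϕ sin δ + cos ϕ cos δ cos h = -0.093009 + 0.892627 = 0.799618.
Flux = S_0 · cos θ_z = 1361 × 0.799618 = 1088 W/m².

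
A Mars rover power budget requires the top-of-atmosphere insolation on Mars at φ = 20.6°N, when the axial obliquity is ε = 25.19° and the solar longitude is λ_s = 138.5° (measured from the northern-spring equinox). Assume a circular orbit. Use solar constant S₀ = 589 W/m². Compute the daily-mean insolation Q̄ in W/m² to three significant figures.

Q̄ ≈ 199 W/m²

Solar declination: sin δ = sin ε · sin λ_s = sin 25.19° × sin 138.5° = 0.28203, so δ = +16.381°.
cos H₀ = −tan(+20.6°) tan(+16.381°) = -0.1105, H₀ = 1.6815 rad.
Bracket: H₀ sin φ sin δ + cos φ cos δ sin H₀ = 1.6815×0.35184×0.28203 + 0.93606×0.95941×0.99388 = 0.166854 + 0.892569 = 1.059423.
Q̄ = (S₀/π) × [bracket] = (589/π) × 1.059423 = 198.6 W/m².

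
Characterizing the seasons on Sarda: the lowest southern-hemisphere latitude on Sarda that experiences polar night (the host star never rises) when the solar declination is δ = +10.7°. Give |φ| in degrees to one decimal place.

|φ| = 79.3°

Polar night requires cos H₀ = −tan φ tan δ ≥ 1, i.e. tan φ tan δ ≤ −1.
The boundary is |tan φ| · |tan δ| = 1, so |φ| = 90° − |δ| = 90° − 10.7° = 79.3° in the southern hemisphere.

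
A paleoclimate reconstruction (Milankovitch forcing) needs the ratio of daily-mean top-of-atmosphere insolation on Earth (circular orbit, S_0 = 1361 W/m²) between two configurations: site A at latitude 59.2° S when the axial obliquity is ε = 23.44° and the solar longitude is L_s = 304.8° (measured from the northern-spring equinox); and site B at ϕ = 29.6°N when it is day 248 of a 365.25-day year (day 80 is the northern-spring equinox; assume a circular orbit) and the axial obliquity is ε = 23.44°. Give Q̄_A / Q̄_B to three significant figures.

Q̄_A / Q̄_B ≈ 1.07

— Configuration A (ϕ=-59.2°):
Solar declination: sin δ = sin ε · sin L_s = sin 23.44° × sin 304.8° = -0.32664, so δ = -19.065°.
cos h₀ = −tan(-59.2°) tan(-19.065°) = -0.5798, h₀ = 2.1892 rad.
Bracket: h₀ sin ϕ sin δ + cos ϕ cos δ sin h₀ = 2.1892×-0.85896×-0.32664 + 0.51204×0.94515×0.81479 = 0.614225 + 0.394321 = 1.008546.
Q̄ = (S_0/π) × [bracket] = (1361/π) × 1.008546 = 436.92 W/m².
— Configuration B (ϕ=+29.6°):
Solar longitude: L_s = 360° × (248 − 80)/365.25 = 165.585°.
sin δ = sin 23.44° × sin 165.585° = 0.09903, so δ = +5.683°.
cos h₀ = −tan(+29.6°) tan(+5.683°) = -0.0565, h₀ = 1.6274 rad.
Bracket: h₀ sin ϕ sin δ + cos ϕ cos δ sin h₀ = 1.6274×0.49394×0.09903 + 0.86949×0.99508×0.99840 = 0.079604 + 0.863828 = 0.943432.
Q̄ = (S_0/π) × [bracket] = (1361/π) × 0.943432 = 408.71 W/m².
Ratio Q̄_A / Q̄_B = 436.92 / 408.71 = 1.069.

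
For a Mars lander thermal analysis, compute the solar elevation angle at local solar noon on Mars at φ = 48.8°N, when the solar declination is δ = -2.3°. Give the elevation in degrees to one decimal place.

At local noon the hour angle is zero, so the zenith angle equals |φ − δ| = |+48.8° − (-2.300°)| = 51.100°.
Elevation = 90° − 51.100° = 38.9°.

38.9°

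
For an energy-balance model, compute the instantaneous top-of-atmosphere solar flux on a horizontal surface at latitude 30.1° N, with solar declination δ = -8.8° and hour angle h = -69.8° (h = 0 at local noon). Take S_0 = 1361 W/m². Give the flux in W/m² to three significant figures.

cos θ_z = sin ϕ sin δ + cos ϕ cos δ cos h = -0.076724 + 0.295219 = 0.218495.
Flux = S_0 · cos θ_z = 1361 × 0.218495 = 297.4 W/m².

297 W/m²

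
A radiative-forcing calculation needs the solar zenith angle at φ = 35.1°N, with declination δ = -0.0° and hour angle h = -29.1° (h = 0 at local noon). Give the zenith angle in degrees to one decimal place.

cos θ_z = sin φ sin δ + cos φ cos δ cos h = -0.000000 + 0.714876 = 0.714876.
θ_z = arccos(0.714876) = 44.4°.

θ_z = 44.4°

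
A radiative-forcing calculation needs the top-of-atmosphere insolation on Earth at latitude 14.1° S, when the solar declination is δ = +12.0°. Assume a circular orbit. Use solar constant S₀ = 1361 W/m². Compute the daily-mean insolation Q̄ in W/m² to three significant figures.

Q̄ ≈ 377 W/m²

cos H₀ = −tan(-14.1°) tan(+12.000°) = 0.0534, H₀ = 1.5174 rad.
Bracket: H₀ sin φ sin δ + cos φ cos δ sin H₀ = 1.5174×-0.24362×0.20791 + 0.96987×0.97815×0.99857 = -0.076858 + 0.947322 = 0.870464.
Q̄ = (S₀/π) × [bracket] = (1361/π) × 0.870464 = 377.1 W/m².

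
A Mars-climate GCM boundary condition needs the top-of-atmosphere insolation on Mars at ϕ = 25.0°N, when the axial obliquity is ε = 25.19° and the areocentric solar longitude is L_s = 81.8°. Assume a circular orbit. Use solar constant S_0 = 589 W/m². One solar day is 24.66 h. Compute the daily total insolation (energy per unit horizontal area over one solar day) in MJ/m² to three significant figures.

sin δ = sin 25.19° × sin 81.8° = 0.42127, so δ = +24.915°.
cos h₀ = −tan(+25.0°) tan(+24.915°) = -0.2166, h₀ = 1.7891 rad.
Bracket: h₀ sin ϕ sin δ + cos ϕ cos δ sin h₀ = 1.7891×0.42262×0.42127 + 0.90631×0.90694×0.97626 = 0.318526 + 0.802455 = 1.120981.
Q̄ = (S_0/π) × [bracket] = (589/π) × 1.120981 = 210.17 W/m².
Daily total = Q̄ × 24.66 h × 3600 s/h = 210.17 × 24.66 × 3600 / 10⁶ = 18.66 MJ/m².

18.7 MJ/m²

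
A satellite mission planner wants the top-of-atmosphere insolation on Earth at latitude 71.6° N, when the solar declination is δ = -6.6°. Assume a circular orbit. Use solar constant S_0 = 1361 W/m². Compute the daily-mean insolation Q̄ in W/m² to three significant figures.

cos h₀ = −tan(+71.6°) tan(-6.600°) = 0.3478, h₀ = 1.2156 rad.
Bracket: h₀ sin ϕ sin δ + cos ϕ cos δ sin h₀ = 1.2156×0.94888×-0.11494 + 0.31565×0.99337×0.93756 = -0.132579 + 0.293979 = 0.161400.
Q̄ = (S_0/π) × [bracket] = (1361/π) × 0.161400 = 69.92 W/m².

Q̄ ≈ 69.9 W/m²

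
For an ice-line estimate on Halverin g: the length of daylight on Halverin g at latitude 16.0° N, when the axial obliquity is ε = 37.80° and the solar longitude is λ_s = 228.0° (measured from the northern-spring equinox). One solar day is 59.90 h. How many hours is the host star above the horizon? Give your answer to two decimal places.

Solar declination: sin δ = sin ε · sin λ_s = sin 37.80° × sin 228.0° = -0.45548, so δ = -27.096°.
cos H₀ = −tan φ · tan δ = −tan(+16.0°) × tan(-27.096°) = 0.1467, so H₀ = 1.4236 rad = 81.56°.
Daylight = 2H₀/(2π) × 59.90 h = (1.4236/π) × 59.90 = 27.14 h.

27.14 h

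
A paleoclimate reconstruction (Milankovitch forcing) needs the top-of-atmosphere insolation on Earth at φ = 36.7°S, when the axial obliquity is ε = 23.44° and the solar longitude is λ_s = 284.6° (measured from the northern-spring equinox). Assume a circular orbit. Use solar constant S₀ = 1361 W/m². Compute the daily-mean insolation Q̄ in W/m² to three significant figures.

Q̄ ≈ 493 W/m²

Solar declination: sin δ = sin ε · sin λ_s = sin 23.44° × sin 284.6° = -0.38494, so δ = -22.640°.
cos H₀ = −tan(-36.7°) tan(-22.640°) = -0.3109, H₀ = 1.8869 rad.
Bracket: H₀ sin φ sin δ + cos φ cos δ sin H₀ = 1.8869×-0.59763×-0.38494 + 0.80178×0.92294×0.95045 = 0.434085 + 0.703328 = 1.137413.
Q̄ = (S₀/π) × [bracket] = (1361/π) × 1.137413 = 492.7 W/m².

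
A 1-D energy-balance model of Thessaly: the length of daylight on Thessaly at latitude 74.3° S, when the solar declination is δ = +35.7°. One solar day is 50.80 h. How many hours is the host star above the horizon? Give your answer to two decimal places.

cos H₀ = −tan φ · tan δ = 2.5564 ≥ 1, so the host star never rises (polar night) and H₀ = 0.
Daylight = 2H₀/(2π) × 50.80 h = (0.0000/π) × 50.80 = 0.00 h.

0.00 h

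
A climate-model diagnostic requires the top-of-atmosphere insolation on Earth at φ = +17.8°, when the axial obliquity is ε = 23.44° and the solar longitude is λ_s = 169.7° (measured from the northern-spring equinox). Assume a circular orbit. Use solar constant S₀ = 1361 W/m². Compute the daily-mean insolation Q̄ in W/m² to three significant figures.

Q̄ ≈ 426 W/m²

Solar declination: sin δ = sin ε · sin λ_s = sin 23.44° × sin 169.7° = 0.07113, so δ = +4.079°.
cos H₀ = −tan(+17.8°) tan(+4.079°) = -0.0229, H₀ = 1.5937 rad.
Bracket: H₀ sin φ sin δ + cos φ cos δ sin H₀ = 1.5937×0.30570×0.07113 + 0.95213×0.99747×0.99974 = 0.034654 + 0.949474 = 0.984128.
Q̄ = (S₀/π) × [bracket] = (1361/π) × 0.984128 = 426.3 W/m².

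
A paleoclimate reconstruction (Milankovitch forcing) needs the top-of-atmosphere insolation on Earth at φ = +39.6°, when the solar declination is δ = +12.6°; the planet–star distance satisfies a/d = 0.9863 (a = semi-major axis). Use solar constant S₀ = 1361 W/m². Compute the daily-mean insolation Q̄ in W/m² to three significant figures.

Q̄ ≈ 414 W/m²

cos H₀ = −tan(+39.6°) tan(+12.600°) = -0.1849, H₀ = 1.7568 rad.
Bracket: H₀ sin φ sin δ + cos φ cos δ sin H₀ = 1.7568×0.63742×0.21814 + 0.77051×0.97592×0.98275 = 0.244277 + 0.738985 = 0.983262.
Inverse-square distance factor (a/d)² = 0.9863² = 0.972788.
Q̄ = (S₀/π) × 0.972788 × [bracket] = (1361/π) × 0.972788 × 0.983262 = 414.4 W/m².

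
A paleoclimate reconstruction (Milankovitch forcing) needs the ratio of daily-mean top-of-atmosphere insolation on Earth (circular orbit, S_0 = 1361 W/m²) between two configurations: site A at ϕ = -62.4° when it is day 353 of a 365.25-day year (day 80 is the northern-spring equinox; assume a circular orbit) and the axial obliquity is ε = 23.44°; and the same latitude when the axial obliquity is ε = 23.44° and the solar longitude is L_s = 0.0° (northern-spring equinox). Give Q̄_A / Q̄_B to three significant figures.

Q̄_A / Q̄_B ≈ 2.45

— Configuration A (ϕ=-62.4°):
Solar longitude: L_s = 360° × (353 − 80)/365.25 = 269.076°.
sin δ = sin 23.44° × sin 269.076° = -0.39774, so δ = -23.437°.
cos h₀ = −tan(-62.4°) tan(-23.437°) = -0.8292, h₀ = 2.5485 rad.
Bracket: h₀ sin ϕ sin δ + cos ϕ cos δ sin h₀ = 2.5485×-0.88620×-0.39774 + 0.46330×0.91750×0.55894 = 0.898288 + 0.237593 = 1.135881.
Q̄ = (S_0/π) × [bracket] = (1361/π) × 1.135881 = 492.09 W/m².
— Configuration B (ϕ=-62.4°):
Solar declination: sin δ = sin ε · sin L_s = sin 23.44° × sin 0.0° = 0.00000, so δ = +0.000°.
cos h₀ = −tan(-62.4°) tan(+0.000°) = 0.0000, h₀ = 1.5708 rad.
Bracket: h₀ sin ϕ sin δ + cos ϕ cos δ sin h₀ = 1.5708×-0.88620×0.00000 + 0.46330×1.00000×1.00000 = -0.000000 + 0.463300 = 0.463300.
Q̄ = (S_0/π) × [bracket] = (1361/π) × 0.463300 = 200.71 W/m².
Ratio Q̄_A / Q̄_B = 492.09 / 200.71 = 2.452.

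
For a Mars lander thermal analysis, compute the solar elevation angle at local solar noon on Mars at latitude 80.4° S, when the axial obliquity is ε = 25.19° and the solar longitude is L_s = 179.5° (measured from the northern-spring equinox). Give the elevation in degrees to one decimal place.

Solar declination: sin δ = sin ε · sin L_s = sin 25.19° × sin 179.5° = 0.00371, so δ = +0.213°.
At local noon the hour angle is zero, so the zenith angle equals |ϕ − δ| = |-80.4° − (+0.213°)| = 80.613°.
Elevation = 90° − 80.613° = 9.4°.

9.4°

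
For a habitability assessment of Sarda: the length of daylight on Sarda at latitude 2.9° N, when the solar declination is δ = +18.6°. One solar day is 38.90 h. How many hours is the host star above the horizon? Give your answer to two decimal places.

cos H₀ = −tan φ · tan δ = −tan(+2.9°) × tan(+18.600°) = -0.0170, so H₀ = 1.5878 rad = 90.98°.
Daylight = 2H₀/(2π) × 38.90 h = (1.5878/π) × 38.90 = 19.66 h.

19.66 h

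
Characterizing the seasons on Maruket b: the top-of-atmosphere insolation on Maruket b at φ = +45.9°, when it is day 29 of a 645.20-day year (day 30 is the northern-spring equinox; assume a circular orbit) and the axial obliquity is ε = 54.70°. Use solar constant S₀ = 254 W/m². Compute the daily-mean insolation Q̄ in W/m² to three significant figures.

Q̄ ≈ 55.5 W/m²

Solar longitude: λ_s = 360° × (29 − 30)/645.20 = -0.558°, i.e. -0.558° + 360° = 359.442°.
sin δ = sin 54.70° × sin 359.442° = -0.00795, so δ = -0.455°.
cos H₀ = −tan(+45.9°) tan(-0.455°) = 0.0082, H₀ = 1.5626 rad.
Bracket: H₀ sin φ sin δ + cos φ cos δ sin H₀ = 1.5626×0.71813×-0.00795 + 0.69591×0.99997×0.99997 = -0.008921 + 0.695868 = 0.686947.
Q̄ = (S₀/π) × [bracket] = (254/π) × 0.686947 = 55.54 W/m².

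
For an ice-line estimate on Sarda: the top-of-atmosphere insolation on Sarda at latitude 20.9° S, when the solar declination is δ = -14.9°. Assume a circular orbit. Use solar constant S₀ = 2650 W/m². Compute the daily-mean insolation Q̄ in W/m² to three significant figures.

Q̄ ≈ 887 W/m²

cos H₀ = −tan(-20.9°) tan(-14.900°) = -0.1016, H₀ = 1.6726 rad.
Bracket: H₀ sin φ sin δ + cos φ cos δ sin H₀ = 1.6726×-0.35674×-0.25713 + 0.93420×0.96638×0.99482 = 0.153425 + 0.898116 = 1.051541.
Q̄ = (S₀/π) × [bracket] = (2650/π) × 1.051541 = 887.0 W/m².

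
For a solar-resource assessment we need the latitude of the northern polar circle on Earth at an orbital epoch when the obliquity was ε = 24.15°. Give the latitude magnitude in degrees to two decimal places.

65.85°

The polar circle is the lowest latitude that experiences at least one full rotation of continuous daylight at the northern-summer solstice; it lies at |ϕ| = 90° − ε = 90° − 24.15° = 65.85°.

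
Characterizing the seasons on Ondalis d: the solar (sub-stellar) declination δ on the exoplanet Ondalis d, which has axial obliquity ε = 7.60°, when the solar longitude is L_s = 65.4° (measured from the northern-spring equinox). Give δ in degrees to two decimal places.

δ = +6.91°

sin δ = sin ε · sin L_s = sin 7.60° × sin 65.4° = 0.120252.
δ = arcsin(0.120252) = +6.91°.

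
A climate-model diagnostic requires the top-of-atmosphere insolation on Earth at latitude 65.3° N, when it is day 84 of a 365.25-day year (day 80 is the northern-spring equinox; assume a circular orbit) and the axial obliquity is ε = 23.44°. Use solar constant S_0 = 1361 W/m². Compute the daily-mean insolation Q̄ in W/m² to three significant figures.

Q̄ ≈ 198 W/m²

Solar longitude: L_s = 360° × (84 − 80)/365.25 = 3.943°.
sin δ = sin 23.44° × sin 3.943° = 0.02735, so δ = +1.567°.
cos h₀ = −tan(+65.3°) tan(+1.567°) = -0.0595, h₀ = 1.6303 rad.
Bracket: h₀ sin ϕ sin δ + cos ϕ cos δ sin h₀ = 1.6303×0.90851×0.02735 + 0.41787×0.99963×0.99823 = 0.040509 + 0.416976 = 0.457485.
Q̄ = (S_0/π) × [bracket] = (1361/π) × 0.457485 = 198.2 W/m².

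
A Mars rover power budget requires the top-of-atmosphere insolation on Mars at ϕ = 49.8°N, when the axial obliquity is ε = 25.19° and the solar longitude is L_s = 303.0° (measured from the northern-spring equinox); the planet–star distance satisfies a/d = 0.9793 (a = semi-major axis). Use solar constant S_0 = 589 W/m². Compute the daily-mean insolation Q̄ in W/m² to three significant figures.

Q̄ ≈ 42.7 W/m²

Solar declination: sin δ = sin ε · sin L_s = sin 25.19° × sin 303.0° = -0.35696, so δ = -20.913°.
cos h₀ = −tan(+49.8°) tan(-20.913°) = 0.4522, h₀ = 1.1016 rad.
Bracket: h₀ sin ϕ sin δ + cos ϕ cos δ sin h₀ = 1.1016×0.76380×-0.35696 + 0.64546×0.93412×0.89192 = -0.300347 + 0.537772 = 0.237425.
Inverse-square distance factor (a/d)² = 0.9793² = 0.959028.
Q̄ = (S_0/π) × 0.959028 × [bracket] = (589/π) × 0.959028 × 0.237425 = 42.69 W/m².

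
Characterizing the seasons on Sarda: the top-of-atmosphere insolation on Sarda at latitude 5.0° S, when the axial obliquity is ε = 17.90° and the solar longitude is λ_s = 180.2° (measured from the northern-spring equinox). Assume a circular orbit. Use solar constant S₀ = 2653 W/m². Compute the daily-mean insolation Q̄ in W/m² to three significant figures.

Solar declination: sin δ = sin ε · sin λ_s = sin 17.90° × sin 180.2° = -0.00107, so δ = -0.061°.
cos H₀ = −tan(-5.0°) tan(-0.061°) = -0.0001, H₀ = 1.5709 rad.
Bracket: H₀ sin φ sin δ + cos φ cos δ sin H₀ = 1.5709×-0.08716×-0.00107 + 0.99619×1.00000×1.00000 = 0.000147 + 0.996190 = 0.996337.
Q̄ = (S₀/π) × [bracket] = (2653/π) × 0.996337 = 841.4 W/m².

Q̄ ≈ 841 W/m²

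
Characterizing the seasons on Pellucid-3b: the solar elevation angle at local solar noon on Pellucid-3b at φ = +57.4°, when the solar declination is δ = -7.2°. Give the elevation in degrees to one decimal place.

25.4°

At local noon the hour angle is zero, so the zenith angle equals |φ − δ| = |+57.4° − (-7.200°)| = 64.600°.
Elevation = 90° − 64.600° = 25.4°.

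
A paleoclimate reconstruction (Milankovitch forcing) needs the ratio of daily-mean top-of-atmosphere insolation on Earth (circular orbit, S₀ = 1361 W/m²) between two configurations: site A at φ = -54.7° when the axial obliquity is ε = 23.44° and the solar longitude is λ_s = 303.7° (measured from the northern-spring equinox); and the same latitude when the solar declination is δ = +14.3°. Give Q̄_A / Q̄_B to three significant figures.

Q̄_A / Q̄_B ≈ 3.71

— Configuration A (φ=-54.7°):
Solar declination: sin δ = sin ε · sin λ_s = sin 23.44° × sin 303.7° = -0.33094, so δ = -19.326°.
cos H₀ = −tan(-54.7°) tan(-19.326°) = -0.4953, H₀ = 2.0890 rad.
Bracket: H₀ sin φ sin δ + cos φ cos δ sin H₀ = 2.0890×-0.81614×-0.33094 + 0.57786×0.94365×0.86871 = 0.564225 + 0.473705 = 1.037930.
Q̄ = (S₀/π) × [bracket] = (1361/π) × 1.037930 = 449.65 W/m².
— Configuration B (φ=-54.7°):
cos H₀ = −tan(-54.7°) tan(+14.300°) = 0.3600, H₀ = 1.2025 rad.
Bracket: H₀ sin φ sin δ + cos φ cos δ sin H₀ = 1.2025×-0.81614×0.24700 + 0.57786×0.96902×0.93295 = -0.242408 + 0.522413 = 0.280005.
Q̄ = (S₀/π) × [bracket] = (1361/π) × 0.280005 = 121.30 W/m².
Ratio Q̄_A / Q̄_B = 449.65 / 121.30 = 3.707.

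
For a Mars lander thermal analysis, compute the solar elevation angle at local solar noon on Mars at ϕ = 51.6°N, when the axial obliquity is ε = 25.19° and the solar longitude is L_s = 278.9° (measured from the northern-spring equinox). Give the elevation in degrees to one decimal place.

13.5°

Solar declination: sin δ = sin ε · sin L_s = sin 25.19° × sin 278.9° = -0.42050, so δ = -24.866°.
At local noon the hour angle is zero, so the zenith angle equals |ϕ − δ| = |+51.6° − (-24.866°)| = 76.466°.
Elevation = 90° − 76.466° = 13.5°.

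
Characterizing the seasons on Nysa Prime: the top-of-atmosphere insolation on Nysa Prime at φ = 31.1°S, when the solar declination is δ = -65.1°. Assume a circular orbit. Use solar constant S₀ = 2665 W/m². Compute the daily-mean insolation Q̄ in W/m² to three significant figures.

cos H₀ = −tan(-31.1°) tan(-65.100°) = -1.2996 ≤ −1 ⇒ polar day, H₀ = π.
Bracket: H₀ sin φ sin δ + cos φ cos δ sin H₀ = 3.1416×-0.51653×-0.90704 + 0.85627×0.42104×0.00000 = 1.471882 + 0.000000 = 1.471882.
Q̄ = (S₀/π) × [bracket] = (2665/π) × 1.471882 = 1249 W/m².

Q̄ ≈ 1.25e+03 W/m²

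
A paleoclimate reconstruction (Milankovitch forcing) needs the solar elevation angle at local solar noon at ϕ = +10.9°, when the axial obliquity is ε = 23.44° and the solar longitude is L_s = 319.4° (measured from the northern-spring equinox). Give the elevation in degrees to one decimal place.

Solar declination: sin δ = sin ε · sin L_s = sin 23.44° × sin 319.4° = -0.25887, so δ = -15.003°.
At local noon the hour angle is zero, so the zenith angle equals |ϕ − δ| = |+10.9° − (-15.003°)| = 25.903°.
Elevation = 90° − 25.903° = 64.1°.

64.1°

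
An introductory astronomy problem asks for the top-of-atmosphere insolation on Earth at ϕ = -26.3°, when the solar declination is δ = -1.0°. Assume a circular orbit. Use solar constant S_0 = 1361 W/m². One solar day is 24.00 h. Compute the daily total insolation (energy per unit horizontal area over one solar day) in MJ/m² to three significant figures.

cos h₀ = −tan(-26.3°) tan(-1.000°) = -0.0086, h₀ = 1.5794 rad.
Bracket: h₀ sin ϕ sin δ + cos ϕ cos δ sin h₀ = 1.5794×-0.44307×-0.01745 + 0.89649×0.99985×0.99996 = 0.012211 + 0.896320 = 0.908531.
Q̄ = (S_0/π) × [bracket] = (1361/π) × 0.908531 = 393.59 W/m².
Daily total = Q̄ × 24.00 h × 3600 s/h = 393.59 × 24.00 × 3600 / 10⁶ = 34.01 MJ/m².

34.0 MJ/m²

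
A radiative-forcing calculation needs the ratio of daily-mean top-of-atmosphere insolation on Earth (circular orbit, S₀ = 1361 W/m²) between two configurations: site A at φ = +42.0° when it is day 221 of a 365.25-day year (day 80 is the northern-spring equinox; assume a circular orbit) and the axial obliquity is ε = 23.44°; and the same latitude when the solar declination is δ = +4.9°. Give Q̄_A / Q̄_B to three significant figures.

Q̄_A / Q̄_B ≈ 1.22

— Configuration A (φ=+42.0°):
Solar longitude: λ_s = 360° × (221 − 80)/365.25 = 138.973°.
sin δ = sin 23.44° × sin 138.973° = 0.26111, so δ = +15.136°.
cos H₀ = −tan(+42.0°) tan(+15.136°) = -0.2436, H₀ = 1.8168 rad.
Bracket: H₀ sin φ sin δ + cos φ cos δ sin H₀ = 1.8168×0.66913×0.26111 + 0.74314×0.96531×0.96989 = 0.317425 + 0.695761 = 1.013186.
Q̄ = (S₀/π) × [bracket] = (1361/π) × 1.013186 = 438.93 W/m².
— Configuration B (φ=+42.0°):
cos H₀ = −tan(+42.0°) tan(+4.900°) = -0.0772, H₀ = 1.6481 rad.
Bracket: H₀ sin φ sin δ + cos φ cos δ sin H₀ = 1.6481×0.66913×0.08542 + 0.74314×0.99635×0.99702 = 0.094201 + 0.738221 = 0.832422.
Q̄ = (S₀/π) × [bracket] = (1361/π) × 0.832422 = 360.62 W/m².
Ratio Q̄_A / Q̄_B = 438.93 / 360.62 = 1.217.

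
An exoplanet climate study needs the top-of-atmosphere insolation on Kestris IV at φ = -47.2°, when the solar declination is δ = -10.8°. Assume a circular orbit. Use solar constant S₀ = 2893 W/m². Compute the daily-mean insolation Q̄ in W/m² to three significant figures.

cos H₀ = −tan(-47.2°) tan(-10.800°) = -0.2060, H₀ = 1.7783 rad.
Bracket: H₀ sin φ sin δ + cos φ cos δ sin H₀ = 1.7783×-0.73373×-0.18738 + 0.67944×0.98229×0.97855 = 0.244492 + 0.653091 = 0.897583.
Q̄ = (S₀/π) × [bracket] = (2893/π) × 0.897583 = 826.6 W/m².

Q̄ ≈ 827 W/m²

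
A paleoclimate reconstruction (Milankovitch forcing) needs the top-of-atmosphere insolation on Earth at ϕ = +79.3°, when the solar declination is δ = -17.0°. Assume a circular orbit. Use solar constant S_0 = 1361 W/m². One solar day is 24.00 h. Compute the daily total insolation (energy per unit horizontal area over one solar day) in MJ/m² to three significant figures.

cos h₀ = −tan(+79.3°) tan(-17.000°) = 1.6180 ≥ 1 ⇒ polar night, h₀ = 0 and Q̄ = 0.
Daily total = Q̄ × 24.00 h × 3600 s/h = 0.00 MJ/m².

0.00 MJ/m²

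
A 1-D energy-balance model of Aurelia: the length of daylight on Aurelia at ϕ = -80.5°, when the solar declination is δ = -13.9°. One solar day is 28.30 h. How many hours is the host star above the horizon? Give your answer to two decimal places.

28.30 h

Sunrise equation: cos h₀ = −tan ϕ · tan δ = -1.4789 ≤ −1, so the host star never sets (polar day) and h₀ = π.
Daylight = 2h₀/(2π) × 28.30 h = (3.1416/π) × 28.30 = 28.30 h.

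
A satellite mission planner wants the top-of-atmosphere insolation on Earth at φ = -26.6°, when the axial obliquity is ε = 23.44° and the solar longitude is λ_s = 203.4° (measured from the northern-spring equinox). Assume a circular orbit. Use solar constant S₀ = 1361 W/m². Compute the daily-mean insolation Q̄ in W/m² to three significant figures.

Q̄ ≈ 432 W/m²

Solar declination: sin δ = sin ε · sin λ_s = sin 23.44° × sin 203.4° = -0.15798, so δ = -9.090°.
cos H₀ = −tan(-26.6°) tan(-9.090°) = -0.0801, H₀ = 1.6510 rad.
Bracket: H₀ sin φ sin δ + cos φ cos δ sin H₀ = 1.6510×-0.44776×-0.15798 + 0.89415×0.98744×0.99679 = 0.116787 + 0.880085 = 0.996872.
Q̄ = (S₀/π) × [bracket] = (1361/π) × 0.996872 = 431.9 W/m².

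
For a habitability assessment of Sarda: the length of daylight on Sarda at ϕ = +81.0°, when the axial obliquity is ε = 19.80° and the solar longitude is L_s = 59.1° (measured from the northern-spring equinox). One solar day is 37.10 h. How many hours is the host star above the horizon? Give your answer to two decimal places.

37.10 h

Solar declination: sin δ = sin ε · sin L_s = sin 19.80° × sin 59.1° = 0.29066, so δ = +16.897°.
Sunrise equation: cos h₀ = −tan ϕ · tan δ = -1.9180 ≤ −1, so the host star never sets (polar day) and h₀ = π.
Daylight = 2h₀/(2π) × 37.10 h = (3.1416/π) × 37.10 = 37.10 h.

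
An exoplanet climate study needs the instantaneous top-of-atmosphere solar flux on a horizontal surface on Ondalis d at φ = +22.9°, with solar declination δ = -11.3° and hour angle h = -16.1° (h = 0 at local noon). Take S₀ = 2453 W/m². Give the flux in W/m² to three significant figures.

cos θ_z = sin φ sin δ + cos φ cos δ cos h = -0.076247 + 0.867899 = 0.791652.
Flux = S₀ · cos θ_z = 2453 × 0.791652 = 1942 W/m².

1.94e+03 W/m²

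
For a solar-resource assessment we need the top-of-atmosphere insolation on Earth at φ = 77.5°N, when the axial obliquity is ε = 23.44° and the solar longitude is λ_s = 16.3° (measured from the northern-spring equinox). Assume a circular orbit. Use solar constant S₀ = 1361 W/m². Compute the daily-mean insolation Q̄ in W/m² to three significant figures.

Solar declination: sin δ = sin ε · sin λ_s = sin 23.44° × sin 16.3° = 0.11165, so δ = +6.410°.
cos H₀ = −tan(+77.5°) tan(+6.410°) = -0.5068, H₀ = 2.1022 rad.
Bracket: H₀ sin φ sin δ + cos φ cos δ sin H₀ = 2.1022×0.97630×0.11165 + 0.21644×0.99375×0.86208 = 0.229148 + 0.185422 = 0.414570.
Q̄ = (S₀/π) × [bracket] = (1361/π) × 0.414570 = 179.6 W/m².

Q̄ ≈ 180 W/m²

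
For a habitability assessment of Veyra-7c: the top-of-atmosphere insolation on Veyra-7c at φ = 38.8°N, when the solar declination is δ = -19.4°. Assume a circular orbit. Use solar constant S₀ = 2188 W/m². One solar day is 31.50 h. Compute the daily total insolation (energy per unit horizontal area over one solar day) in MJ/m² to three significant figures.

cos H₀ = −tan(+38.8°) tan(-19.400°) = 0.2831, H₀ = 1.2837 rad.
Bracket: H₀ sin φ sin δ + cos φ cos δ sin H₀ = 1.2837×0.62660×-0.33216 + 0.77934×0.94322×0.95908 = -0.267178 + 0.705009 = 0.437831.
Q̄ = (S₀/π) × [bracket] = (2188/π) × 0.437831 = 304.93 W/m².
Daily total = Q̄ × 31.50 h × 3600 s/h = 304.93 × 31.50 × 3600 / 10⁶ = 34.58 MJ/m².

34.6 MJ/m²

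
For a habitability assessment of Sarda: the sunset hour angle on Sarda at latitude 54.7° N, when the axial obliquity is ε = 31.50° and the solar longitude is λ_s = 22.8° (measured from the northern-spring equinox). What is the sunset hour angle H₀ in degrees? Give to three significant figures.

Solar declination: sin δ = sin ε · sin λ_s = sin 31.50° × sin 22.8° = 0.20248, so δ = +11.682°.
cos H₀ = −tan φ · tan δ = −tan(+54.7°) × tan(+11.682°) = -0.2920, so H₀ = 1.8671 rad = 106.98°.

H₀ = 107°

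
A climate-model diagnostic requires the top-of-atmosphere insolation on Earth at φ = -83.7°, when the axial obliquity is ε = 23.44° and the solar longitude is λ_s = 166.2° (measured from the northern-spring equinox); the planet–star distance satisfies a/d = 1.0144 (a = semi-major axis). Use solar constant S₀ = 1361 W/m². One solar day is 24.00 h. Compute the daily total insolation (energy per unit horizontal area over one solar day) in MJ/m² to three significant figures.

0.202 MJ/m²

Solar declination: sin δ = sin ε · sin λ_s = sin 23.44° × sin 166.2° = 0.09489, so δ = +5.445°.
cos H₀ = −tan(-83.7°) tan(+5.445°) = 0.8634, H₀ = 0.5289 rad.
Bracket: H₀ sin φ sin δ + cos φ cos δ sin H₀ = 0.5289×-0.99396×0.09489 + 0.10973×0.99549×0.50459 = -0.049884 + 0.055119 = 0.005235.
Inverse-square distance factor (a/d)² = 1.0144² = 1.029007.
Q̄ = (S₀/π) × 1.029007 × [bracket] = (1361/π) × 1.029007 × 0.005235 = 2.3337 W/m².
Daily total = Q̄ × 24.00 h × 3600 s/h = 2.3337 × 24.00 × 3600 / 10⁶ = 0.2016 MJ/m².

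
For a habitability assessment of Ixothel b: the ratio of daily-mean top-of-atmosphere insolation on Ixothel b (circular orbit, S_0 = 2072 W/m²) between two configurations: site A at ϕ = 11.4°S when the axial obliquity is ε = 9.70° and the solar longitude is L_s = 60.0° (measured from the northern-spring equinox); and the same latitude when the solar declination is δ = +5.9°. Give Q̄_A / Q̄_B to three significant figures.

Q̄_A / Q̄_B ≈ 0.980

— Configuration A (ϕ=-11.4°):
Solar declination: sin δ = sin ε · sin L_s = sin 9.70° × sin 60.0° = 0.14592, so δ = +8.390°.
cos h₀ = −tan(-11.4°) tan(+8.390°) = 0.0297, h₀ = 1.5411 rad.
Bracket: h₀ sin ϕ sin δ + cos ϕ cos δ sin h₀ = 1.5411×-0.19766×0.14592 + 0.98027×0.98930×0.99956 = -0.044449 + 0.969354 = 0.924905.
Q̄ = (S_0/π) × [bracket] = (2072/π) × 0.924905 = 610.01 W/m².
— Configuration B (ϕ=-11.4°):
cos h₀ = −tan(-11.4°) tan(+5.900°) = 0.0208, h₀ = 1.5500 rad.
Bracket: h₀ sin ϕ sin δ + cos ϕ cos δ sin h₀ = 1.5500×-0.19766×0.10279 + 0.98027×0.99470×0.99978 = -0.031492 + 0.974860 = 0.943368.
Q̄ = (S_0/π) × [bracket] = (2072/π) × 0.943368 = 622.19 W/m².
Ratio Q̄_A / Q̄_B = 610.01 / 622.19 = 0.9804.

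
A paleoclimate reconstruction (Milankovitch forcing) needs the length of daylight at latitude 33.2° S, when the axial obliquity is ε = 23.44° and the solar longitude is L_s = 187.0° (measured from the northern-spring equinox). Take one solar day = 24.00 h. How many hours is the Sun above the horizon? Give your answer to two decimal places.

Solar declination: sin δ = sin ε · sin L_s = sin 23.44° × sin 187.0° = -0.04848, so δ = -2.779°.
cos h₀ = −tan ϕ · tan δ = −tan(-33.2°) × tan(-2.779°) = -0.0318, so h₀ = 1.6026 rad = 91.82°.
Daylight = 2h₀/(2π) × 24.00 h = (1.6026/π) × 24.00 = 12.24 h.

12.24 h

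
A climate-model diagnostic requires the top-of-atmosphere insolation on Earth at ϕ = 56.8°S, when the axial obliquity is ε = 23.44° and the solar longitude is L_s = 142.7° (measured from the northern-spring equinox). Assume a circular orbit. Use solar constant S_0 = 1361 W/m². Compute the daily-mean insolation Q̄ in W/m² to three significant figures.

Solar declination: sin δ = sin ε · sin L_s = sin 23.44° × sin 142.7° = 0.24106, so δ = +13.949°.
cos h₀ = −tan(-56.8°) tan(+13.949°) = 0.3796, h₀ = 1.1815 rad.
Bracket: h₀ sin ϕ sin δ + cos ϕ cos δ sin h₀ = 1.1815×-0.83676×0.24106 + 0.54756×0.97051×0.92517 = -0.238320 + 0.491647 = 0.253327.
Q̄ = (S_0/π) × [bracket] = (1361/π) × 0.253327 = 109.7 W/m².

Q̄ ≈ 110 W/m²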